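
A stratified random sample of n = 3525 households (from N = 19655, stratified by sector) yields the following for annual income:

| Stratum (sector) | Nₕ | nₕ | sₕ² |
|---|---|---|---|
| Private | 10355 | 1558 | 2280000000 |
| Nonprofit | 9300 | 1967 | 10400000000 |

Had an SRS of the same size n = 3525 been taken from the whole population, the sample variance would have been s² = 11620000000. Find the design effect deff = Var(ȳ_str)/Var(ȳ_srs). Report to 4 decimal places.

Var(ȳ_str) = Σ Wₕ²(1−fₕ)sₕ²/nₕ with Wₕ = Nₕ/19655:
  Private: (10355/19655)²·(1−1558/10355)·2280000000/1558 = 345069.04
  Nonprofit: (9300/19655)²·(1−1967/9300)·10400000000/1967 = 933356.41
  → Var(ȳ_str) = 1.2784255 × 10^6.
Var(ȳ_srs) = (1 − 3525/19655)·11620000000/3525 = 2.7052557 × 10^6.
deff = (1.2784255 × 10^6) / (2.7052557 × 10^6) = 0.4726.

0.4726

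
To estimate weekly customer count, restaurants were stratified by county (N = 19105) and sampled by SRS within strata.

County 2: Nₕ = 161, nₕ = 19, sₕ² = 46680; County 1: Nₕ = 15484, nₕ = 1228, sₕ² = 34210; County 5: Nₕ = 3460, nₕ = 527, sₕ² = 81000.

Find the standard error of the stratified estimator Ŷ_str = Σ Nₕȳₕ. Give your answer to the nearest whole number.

Var(Ŷ_str) = Σₕ Nₕ²(1 − fₕ)sₕ²/nₕ.
County 2: 161²·(1 − 19/161)·46680/19 = 5.6168324 × 10^7.
County 1: 15484²·(1 − 1228/15484)·34210/1228 = 6.1494398 × 10^9.
County 5: 3460²·(1 − 527/3460)·81000/527 = 1.5597772 × 10^9.
Sum = 7.7653853 × 10^9.
SE = √(7.7653853 × 10^9) = 88121.

88121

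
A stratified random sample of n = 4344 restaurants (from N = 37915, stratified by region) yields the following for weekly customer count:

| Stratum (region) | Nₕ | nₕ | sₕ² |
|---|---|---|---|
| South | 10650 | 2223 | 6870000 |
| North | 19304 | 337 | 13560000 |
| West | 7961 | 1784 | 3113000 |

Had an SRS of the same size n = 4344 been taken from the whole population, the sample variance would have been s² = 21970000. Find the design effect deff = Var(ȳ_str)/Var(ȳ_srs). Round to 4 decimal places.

2.3450

Var(ȳ_str) = Σ Wₕ²(1−fₕ)sₕ²/nₕ with Wₕ = Nₕ/37915:
  South: (10650/37915)²·(1−2223/10650)·6870000/2223 = 192.93799
  North: (19304/37915)²·(1−337/19304)·13560000/337 = 10248.342
  West: (7961/37915)²·(1−1784/7961)·3113000/1784 = 59.690797
  → Var(ȳ_str) = 10500.971.
Var(ȳ_srs) = (1 − 4344/37915)·21970000/4344 = 4478.0966.
deff = 10500.971 / 4478.0966 = 2.3450.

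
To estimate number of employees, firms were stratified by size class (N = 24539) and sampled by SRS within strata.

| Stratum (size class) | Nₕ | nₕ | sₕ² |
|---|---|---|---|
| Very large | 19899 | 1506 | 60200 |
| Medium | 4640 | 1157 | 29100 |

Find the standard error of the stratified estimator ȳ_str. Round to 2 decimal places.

5.00

Var(ȳ_str) = Σₕ Wₕ²(1 − fₕ)sₕ²/nₕ with Wₕ = Nₕ/N, N = 24539.
Very large: Wₕ = 0.81091324; term = 0.81091324²·(1 − 0.07568220)·60200/1506 = 24.296383.
Medium: Wₕ = 0.18908676; term = 0.18908676²·(1 − 0.24935345)·29100/1157 = 0.67502112.
Sum = 24.971404.
SE = √(24.971404) = 5.00.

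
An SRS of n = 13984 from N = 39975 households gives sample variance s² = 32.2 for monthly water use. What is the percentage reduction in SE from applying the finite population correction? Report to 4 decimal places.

19.3662

f = n/N = 13984/39975 = 0.34981864.
SE_no-fpc = √(s²/n) = 0.047985743; SE_fpc = √((1−f)s²/n) = 0.03869274.
Ratio = √(1−f) = 0.80633824. Reduction = 100·(1 − 0.80633824) = 19.3662%.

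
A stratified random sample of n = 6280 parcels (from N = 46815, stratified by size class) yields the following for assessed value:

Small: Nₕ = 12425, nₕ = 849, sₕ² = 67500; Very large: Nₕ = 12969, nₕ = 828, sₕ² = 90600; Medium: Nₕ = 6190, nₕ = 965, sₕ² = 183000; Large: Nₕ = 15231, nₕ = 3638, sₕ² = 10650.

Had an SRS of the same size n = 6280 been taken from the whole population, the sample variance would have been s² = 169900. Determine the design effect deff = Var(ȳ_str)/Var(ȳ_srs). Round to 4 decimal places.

Var(ȳ_str) = Σ Wₕ²(1−fₕ)sₕ²/nₕ with Wₕ = Nₕ/46815:
  Small: (12425/46815)²·(1−849/12425)·67500/849 = 5.2177221
  Very large: (12969/46815)²·(1−828/12969)·90600/828 = 7.8611984
  Medium: (6190/46815)²·(1−965/6190)·183000/965 = 2.7985345
  Large: (15231/46815)²·(1−3638/15231)·10650/3638 = 0.23585284
  → Var(ȳ_str) = 16.113308.
Var(ȳ_srs) = (1 − 6280/46815)·169900/6280 = 23.424961.
deff = 16.113308 / 23.424961 = 0.6879.

0.6879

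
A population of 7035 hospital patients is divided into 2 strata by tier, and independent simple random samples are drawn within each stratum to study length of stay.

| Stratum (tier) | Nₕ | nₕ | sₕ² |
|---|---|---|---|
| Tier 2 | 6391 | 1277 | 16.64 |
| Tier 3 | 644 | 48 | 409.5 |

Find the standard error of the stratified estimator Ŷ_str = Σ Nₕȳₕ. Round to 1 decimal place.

1923.6

Var(Ŷ_str) = Σₕ Nₕ²(1 − fₕ)sₕ²/nₕ.
Tier 2: 6391²·(1 − 1277/6391)·16.64/1277 = 425884.63.
Tier 3: 644²·(1 − 48/644)·409.5/48 = 3.2744985 × 10^6.
Sum = 3.7003831 × 10^6.
SE = √(3.7003831 × 10^6) = 1923.6.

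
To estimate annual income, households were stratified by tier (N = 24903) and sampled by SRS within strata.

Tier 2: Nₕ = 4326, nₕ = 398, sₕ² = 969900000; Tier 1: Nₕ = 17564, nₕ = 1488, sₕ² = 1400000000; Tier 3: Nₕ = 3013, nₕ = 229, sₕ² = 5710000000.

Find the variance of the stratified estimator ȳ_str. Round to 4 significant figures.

Var(ȳ_str) = Σₕ Wₕ²(1 − fₕ)sₕ²/nₕ with Wₕ = Nₕ/N, N = 24903.
Tier 2: Wₕ = 0.17371401; term = 0.17371401²·(1 − 0.09200185)·969900000/398 = 66772.64.
Tier 1: Wₕ = 0.70529655; term = 0.70529655²·(1 − 0.08471874)·1400000000/1488 = 428374.09.
Tier 3: Wₕ = 0.12098944; term = 0.12098944²·(1 − 0.07600398)·5710000000/229 = 337260.63.
Sum = 832407.36.

832400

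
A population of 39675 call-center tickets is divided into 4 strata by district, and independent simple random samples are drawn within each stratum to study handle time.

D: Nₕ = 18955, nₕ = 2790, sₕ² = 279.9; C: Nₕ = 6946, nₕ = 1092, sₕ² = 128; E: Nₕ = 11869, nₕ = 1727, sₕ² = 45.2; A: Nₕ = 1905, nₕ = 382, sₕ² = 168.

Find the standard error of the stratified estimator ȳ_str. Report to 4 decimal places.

0.1593

Var(ȳ_str) = Σₕ Wₕ²(1 − fₕ)sₕ²/nₕ with Wₕ = Nₕ/N, N = 39675.
D: Wₕ = 0.47775677; term = 0.47775677²·(1 − 0.14719071)·279.9/2790 = 0.019528295.
C: Wₕ = 0.17507246; term = 0.17507246²·(1 − 0.15721278)·128/1092 = 0.003027896.
E: Wₕ = 0.29915564; term = 0.29915564²·(1 − 0.14550510)·45.2/1727 = 0.002001474.
A: Wₕ = 0.04801512; term = 0.04801512²·(1 − 0.20052493)·168/382 = 8.1060062 × 10^-4.
Sum = 0.025368266.
SE = √(0.025368266) = 0.1593.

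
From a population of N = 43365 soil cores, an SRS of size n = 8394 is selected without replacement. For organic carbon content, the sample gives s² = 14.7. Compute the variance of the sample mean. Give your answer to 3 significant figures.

Under SRS without replacement, Var(ȳ) = (1 − f)·s²/n with f = n/N = 8394/43365 = 0.19356624.
Var(ȳ) = (1 − 0.19356624)·14.7/8394 = 0.80643376·0.0017512509 = 0.0014122678.

0.00141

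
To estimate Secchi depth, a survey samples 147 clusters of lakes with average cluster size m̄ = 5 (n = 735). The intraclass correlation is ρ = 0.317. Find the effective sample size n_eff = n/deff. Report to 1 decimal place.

324.1

deff = 1 + (5 − 1)·0.317 = 1 + 1.268 = 2.268.
n_eff = 735 / 2.268 = 324.1.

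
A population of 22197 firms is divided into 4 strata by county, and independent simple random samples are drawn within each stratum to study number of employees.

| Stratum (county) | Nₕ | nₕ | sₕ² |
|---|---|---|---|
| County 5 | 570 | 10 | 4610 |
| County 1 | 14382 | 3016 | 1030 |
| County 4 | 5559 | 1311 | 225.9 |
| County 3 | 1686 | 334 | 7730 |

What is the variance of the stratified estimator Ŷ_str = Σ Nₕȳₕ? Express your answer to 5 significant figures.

Var(Ŷ_str) = Σₕ Nₕ²(1 − fₕ)sₕ²/nₕ.
County 5: 570²·(1 − 10/570)·4610/10 = 1.471512 × 10^8.
County 1: 14382²·(1 − 3016/14382)·1030/3016 = 5.5825526 × 10^7.
County 4: 5559²·(1 − 1311/5559)·225.9/1311 = 4.0690659 × 10^6.
County 3: 1686²·(1 − 334/1686)·7730/334 = 5.2755445 × 10^7.
Sum = 2.5980124 × 10^8.

2.5980 × 10^8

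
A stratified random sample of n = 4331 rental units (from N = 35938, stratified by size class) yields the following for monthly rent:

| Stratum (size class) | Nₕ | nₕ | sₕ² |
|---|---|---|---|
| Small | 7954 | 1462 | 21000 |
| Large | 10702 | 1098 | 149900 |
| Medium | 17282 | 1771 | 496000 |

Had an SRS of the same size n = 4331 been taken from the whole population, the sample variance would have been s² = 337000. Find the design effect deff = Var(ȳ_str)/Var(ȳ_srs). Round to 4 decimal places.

Var(ȳ_str) = Σ Wₕ²(1−fₕ)sₕ²/nₕ with Wₕ = Nₕ/35938:
  Small: (7954/35938)²·(1−1462/7954)·21000/1462 = 0.57428598
  Large: (10702/35938)²·(1−1098/10702)·149900/1098 = 10.864471
  Medium: (17282/35938)²·(1−1771/17282)·496000/1771 = 58.128499
  → Var(ȳ_str) = 69.567256.
Var(ȳ_srs) = (1 − 4331/35938)·337000/4331 = 68.433868.
deff = 69.567256 / 68.433868 = 1.0166.

1.0166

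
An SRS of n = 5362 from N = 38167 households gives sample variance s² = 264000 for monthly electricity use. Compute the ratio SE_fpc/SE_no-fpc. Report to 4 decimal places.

0.9271

f = n/N = 5362/38167 = 0.14048786.
SE_no-fpc = √(s²/n) = 7.0167913; SE_fpc = √((1−f)s²/n) = 6.5052586.
Ratio = √(1−f) = 0.92709878.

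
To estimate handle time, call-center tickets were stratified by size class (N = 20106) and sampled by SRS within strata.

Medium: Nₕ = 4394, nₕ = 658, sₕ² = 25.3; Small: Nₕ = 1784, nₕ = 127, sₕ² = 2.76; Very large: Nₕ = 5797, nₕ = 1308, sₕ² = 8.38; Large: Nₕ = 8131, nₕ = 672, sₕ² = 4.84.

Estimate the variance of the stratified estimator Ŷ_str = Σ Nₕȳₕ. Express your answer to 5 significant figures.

Var(Ŷ_str) = Σₕ Nₕ²(1 − fₕ)sₕ²/nₕ.
Medium: 4394²·(1 − 658/4394)·25.3/658 = 631192.09.
Small: 1784²·(1 − 127/1784)·2.76/127 = 64242.542.
Very large: 5797²·(1 − 1308/5797)·8.38/1308 = 166720.57.
Large: 8131²·(1 − 672/8131)·4.84/672 = 436818.13.
Sum = 1.2989733 × 10^6.

1.2990 × 10^6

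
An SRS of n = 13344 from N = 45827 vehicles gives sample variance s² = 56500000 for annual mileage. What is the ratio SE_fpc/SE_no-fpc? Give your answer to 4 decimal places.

0.8419

f = n/N = 13344/45827 = 0.29118205.
SE_no-fpc = √(s²/n) = 65.07006; SE_fpc = √((1−f)s²/n) = 54.783347.
Ratio = √(1−f) = 0.84191326.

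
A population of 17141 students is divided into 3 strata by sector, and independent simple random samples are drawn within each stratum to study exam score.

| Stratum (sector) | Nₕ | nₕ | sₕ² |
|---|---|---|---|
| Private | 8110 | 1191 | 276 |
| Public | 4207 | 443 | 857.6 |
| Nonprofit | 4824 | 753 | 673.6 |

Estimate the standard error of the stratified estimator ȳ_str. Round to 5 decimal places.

Var(ȳ_str) = Σₕ Wₕ²(1 − fₕ)sₕ²/nₕ with Wₕ = Nₕ/N, N = 17141.
Private: Wₕ = 0.47313459; term = 0.47313459²·(1 − 0.14685573)·276/1191 = 0.044257736.
Public: Wₕ = 0.24543492; term = 0.24543492²·(1 − 0.10530069)·857.6/443 = 0.1043352.
Nonprofit: Wₕ = 0.28143049; term = 0.28143049²·(1 − 0.15609453)·673.6/753 = 0.059792016.
Sum = 0.20838495.
SE = √(0.20838495) = 0.45649.

0.45649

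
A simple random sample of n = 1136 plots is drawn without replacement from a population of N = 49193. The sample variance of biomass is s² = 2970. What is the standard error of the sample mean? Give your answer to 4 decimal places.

Under SRS without replacement, Var(ȳ) = (1 − f)·s²/n with f = n/N = 1136/49193 = 0.02309272.
Var(ȳ) = (1 − 0.02309272)·2970/1136 = 0.97690728·2.6144366 = 2.5540622.
SE(ȳ) = √(2.5540622) = 1.5981.

1.5981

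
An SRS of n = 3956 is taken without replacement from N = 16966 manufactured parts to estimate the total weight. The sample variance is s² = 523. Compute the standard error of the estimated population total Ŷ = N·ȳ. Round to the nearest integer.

Var(Ŷ) = N²·Var(ȳ) = N²·(1 − n/N)·s²/n.
f = 3956/16966 = 0.23317223; Var(ȳ) = 0.76682777·523/3956 = 0.10137789.
Var(Ŷ) = 16966² · 0.10137789 = 2.9181135 × 10^7.
SE(Ŷ) = √(2.9181135 × 10^7) = 5402.

5402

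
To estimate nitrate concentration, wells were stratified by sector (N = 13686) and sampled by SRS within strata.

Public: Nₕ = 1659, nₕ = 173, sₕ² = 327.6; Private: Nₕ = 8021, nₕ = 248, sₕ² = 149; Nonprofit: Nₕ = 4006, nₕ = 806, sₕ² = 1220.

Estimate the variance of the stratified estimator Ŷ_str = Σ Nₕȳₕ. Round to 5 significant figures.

Var(Ŷ_str) = Σₕ Nₕ²(1 − fₕ)sₕ²/nₕ.
Public: 1659²·(1 − 173/1659)·327.6/173 = 4.6683454 × 10^6.
Private: 8021²·(1 − 248/8021)·149/248 = 3.745862 × 10^7.
Nonprofit: 4006²·(1 − 806/4006)·1220/806 = 1.9403752 × 10^7.
Sum = 6.1530717 × 10^7.

6.1531 × 10^7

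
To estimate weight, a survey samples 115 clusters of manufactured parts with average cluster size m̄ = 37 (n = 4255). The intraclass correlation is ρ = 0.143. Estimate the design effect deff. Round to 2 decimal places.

deff = 1 + (37 − 1)·0.143 = 1 + 5.148 = 6.148.

6.15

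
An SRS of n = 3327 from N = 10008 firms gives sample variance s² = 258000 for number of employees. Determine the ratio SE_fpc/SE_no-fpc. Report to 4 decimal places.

f = n/N = 3327/10008 = 0.33243405.
SE_no-fpc = √(s²/n) = 8.8060967; SE_fpc = √((1−f)s²/n) = 7.1949957.
Ratio = √(1−f) = 0.81704709.

0.8170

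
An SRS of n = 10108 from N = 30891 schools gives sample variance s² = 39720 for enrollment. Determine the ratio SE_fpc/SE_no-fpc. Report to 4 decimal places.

0.8202

f = n/N = 10108/30891 = 0.32721505.
SE_no-fpc = √(s²/n) = 1.982312; SE_fpc = √((1−f)s²/n) = 1.6259611.
Ratio = √(1−f) = 0.82023469.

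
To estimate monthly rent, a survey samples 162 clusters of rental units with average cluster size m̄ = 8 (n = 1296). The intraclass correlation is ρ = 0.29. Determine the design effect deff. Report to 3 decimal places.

deff = 1 + (8 − 1)·0.29 = 1 + 2.03 = 3.03.

3.030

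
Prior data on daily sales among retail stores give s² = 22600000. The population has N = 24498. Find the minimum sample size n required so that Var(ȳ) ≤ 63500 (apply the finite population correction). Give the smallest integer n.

Without fpc, n₀ = s²/D = 22600000/63500 = 355.9055.
With fpc, (1 − n/N)·s²/n ≤ D requires n ≥ n₀/(1 + n₀/N) = 355.9055/(1 + 355.9055/24498) = 350.8090.
Rounding up, n = 351.

351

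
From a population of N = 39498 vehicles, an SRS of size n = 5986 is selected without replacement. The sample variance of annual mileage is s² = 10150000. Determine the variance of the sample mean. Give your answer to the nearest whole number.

1439

Under SRS without replacement, Var(ȳ) = (1 − f)·s²/n with f = n/N = 5986/39498 = 0.15155198.
Var(ȳ) = (1 − 0.15155198)·10150000/5986 = 0.84844802·1695.6231 = 1438.6481.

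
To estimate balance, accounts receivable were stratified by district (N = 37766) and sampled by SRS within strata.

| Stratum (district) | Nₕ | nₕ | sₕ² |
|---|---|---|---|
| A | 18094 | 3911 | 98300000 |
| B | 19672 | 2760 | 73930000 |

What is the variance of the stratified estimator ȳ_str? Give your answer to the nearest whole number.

Var(ȳ_str) = Σₕ Wₕ²(1 − fₕ)sₕ²/nₕ with Wₕ = Nₕ/N, N = 37766.
A: Wₕ = 0.47910819; term = 0.47910819²·(1 − 0.21614900)·98300000/3911 = 4522.3733.
B: Wₕ = 0.52089181; term = 0.52089181²·(1 − 0.14030094)·73930000/2760 = 6248.1742.
Sum = 10770.548.

10771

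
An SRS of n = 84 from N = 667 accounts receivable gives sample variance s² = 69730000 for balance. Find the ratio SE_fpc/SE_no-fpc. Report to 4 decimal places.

f = n/N = 84/667 = 0.12593703.
SE_no-fpc = √(s²/n) = 911.10869; SE_fpc = √((1−f)s²/n) = 851.80768.
Ratio = √(1−f) = 0.93491335.

0.9349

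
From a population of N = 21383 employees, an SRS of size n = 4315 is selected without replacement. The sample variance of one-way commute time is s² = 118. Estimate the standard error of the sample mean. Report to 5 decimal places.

Under SRS without replacement, Var(ȳ) = (1 − f)·s²/n with f = n/N = 4315/21383 = 0.20179582.
Var(ȳ) = (1 − 0.20179582)·118/4315 = 0.79820418·0.027346466 = 0.021828063.
SE(ȳ) = √(0.021828063) = 0.14774.

0.14774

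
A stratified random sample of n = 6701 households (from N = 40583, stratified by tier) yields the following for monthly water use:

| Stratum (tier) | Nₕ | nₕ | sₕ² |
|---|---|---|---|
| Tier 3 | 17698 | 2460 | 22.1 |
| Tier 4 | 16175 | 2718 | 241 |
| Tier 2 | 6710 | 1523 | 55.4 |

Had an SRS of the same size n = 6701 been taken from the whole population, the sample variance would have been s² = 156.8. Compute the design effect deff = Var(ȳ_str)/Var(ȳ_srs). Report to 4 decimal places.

Var(ȳ_str) = Σ Wₕ²(1−fₕ)sₕ²/nₕ with Wₕ = Nₕ/40583:
  Tier 3: (17698/40583)²·(1−2460/17698)·22.1/2460 = 0.0014710283
  Tier 4: (16175/40583)²·(1−2718/16175)·241/2718 = 0.011718495
  Tier 2: (6710/40583)²·(1−1523/6710)·55.4/1523 = 7.6870611 × 10^-4
  → Var(ȳ_str) = 0.013958229.
Var(ȳ_srs) = (1 − 6701/40583)·156.8/6701 = 0.019535806.
deff = 0.013958229 / 0.019535806 = 0.7145.

0.7145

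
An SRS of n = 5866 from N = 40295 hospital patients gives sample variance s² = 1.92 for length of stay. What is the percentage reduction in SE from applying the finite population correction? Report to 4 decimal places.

f = n/N = 5866/40295 = 0.14557637.
SE_no-fpc = √(s²/n) = 0.018091709; SE_fpc = √((1−f)s²/n) = 0.016723078.
Ratio = √(1−f) = 0.92435038. Reduction = 100·(1 − 0.92435038) = 7.5650%.

7.5650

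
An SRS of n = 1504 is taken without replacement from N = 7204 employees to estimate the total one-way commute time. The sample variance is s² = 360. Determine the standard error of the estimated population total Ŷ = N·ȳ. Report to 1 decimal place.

3135.1

Var(Ŷ) = N²·Var(ȳ) = N²·(1 − n/N)·s²/n.
f = 1504/7204 = 0.20877290; Var(ȳ) = 0.79122710·360/1504 = 0.18938946.
Var(Ŷ) = 7204² · 0.18938946 = 9.8288615 × 10^6.
SE(Ŷ) = √(9.8288615 × 10^6) = 3135.1.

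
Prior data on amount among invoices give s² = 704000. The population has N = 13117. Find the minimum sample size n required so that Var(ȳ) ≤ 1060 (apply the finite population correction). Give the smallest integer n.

633

Without fpc, n₀ = s²/D = 704000/1060 = 664.1509.
With fpc, (1 − n/N)·s²/n ≤ D requires n ≥ n₀/(1 + n₀/N) = 664.1509/(1 + 664.1509/13117) = 632.1437.
Rounding up, n = 633.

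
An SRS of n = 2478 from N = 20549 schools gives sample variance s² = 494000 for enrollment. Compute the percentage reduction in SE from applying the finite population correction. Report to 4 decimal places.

f = n/N = 2478/20549 = 0.12058981.
SE_no-fpc = √(s²/n) = 14.119289; SE_fpc = √((1−f)s²/n) = 13.240628.
Ratio = √(1−f) = 0.93776873. Reduction = 100·(1 − 0.93776873) = 6.2231%.

6.2231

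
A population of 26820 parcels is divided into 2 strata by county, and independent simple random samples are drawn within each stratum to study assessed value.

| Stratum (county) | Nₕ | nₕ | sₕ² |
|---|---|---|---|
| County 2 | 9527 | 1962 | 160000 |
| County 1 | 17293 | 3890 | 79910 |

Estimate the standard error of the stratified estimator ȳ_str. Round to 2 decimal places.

3.85

Var(ȳ_str) = Σₕ Wₕ²(1 − fₕ)sₕ²/nₕ with Wₕ = Nₕ/N, N = 26820.
County 2: Wₕ = 0.35521999; term = 0.35521999²·(1 − 0.20594101)·160000/1962 = 8.1708743.
County 1: Wₕ = 0.64478001; term = 0.64478001²·(1 − 0.22494651)·79910/3890 = 6.6192128.
Sum = 14.790087.
SE = √(14.790087) = 3.85.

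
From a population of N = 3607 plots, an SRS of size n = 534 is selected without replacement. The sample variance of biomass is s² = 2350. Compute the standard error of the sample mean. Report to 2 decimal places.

Under SRS without replacement, Var(ȳ) = (1 − f)·s²/n with f = n/N = 534/3607 = 0.14804547.
Var(ȳ) = (1 − 0.14804547)·2350/534 = 0.85195453·4.4007491 = 3.7492381.
SE(ȳ) = √(3.7492381) = 1.94.

1.94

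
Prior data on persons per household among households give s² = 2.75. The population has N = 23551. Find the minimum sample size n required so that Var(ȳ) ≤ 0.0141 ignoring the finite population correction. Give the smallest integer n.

Without fpc, n₀ = s²/D = 2.75/0.0141 = 195.0355.
Rounding up, n = 196.

196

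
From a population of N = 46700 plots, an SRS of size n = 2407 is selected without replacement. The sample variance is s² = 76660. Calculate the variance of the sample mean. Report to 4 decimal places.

30.2072

Under SRS without replacement, Var(ȳ) = (1 − f)·s²/n with f = n/N = 2407/46700 = 0.05154176.
Var(ȳ) = (1 − 0.05154176)·76660/2407 = 0.94845824·31.848774 = 30.207233.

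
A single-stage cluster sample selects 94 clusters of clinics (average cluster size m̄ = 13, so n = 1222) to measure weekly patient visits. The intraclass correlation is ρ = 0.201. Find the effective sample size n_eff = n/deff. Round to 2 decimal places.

358.15

deff = 1 + (13 − 1)·0.201 = 1 + 2.412 = 3.412.
n_eff = 1222 / 3.412 = 358.15.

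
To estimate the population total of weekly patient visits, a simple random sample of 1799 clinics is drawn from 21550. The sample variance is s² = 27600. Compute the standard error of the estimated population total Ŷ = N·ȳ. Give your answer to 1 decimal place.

Var(Ŷ) = N²·Var(ȳ) = N²·(1 − n/N)·s²/n.
f = 1799/21550 = 0.08348028; Var(ȳ) = 0.91651972·27600/1799 = 14.061114.
Var(Ŷ) = 21550² · 14.061114 = 6.5300165 × 10^9.
SE(Ŷ) = √(6.5300165 × 10^9) = 80808.5.

80808.5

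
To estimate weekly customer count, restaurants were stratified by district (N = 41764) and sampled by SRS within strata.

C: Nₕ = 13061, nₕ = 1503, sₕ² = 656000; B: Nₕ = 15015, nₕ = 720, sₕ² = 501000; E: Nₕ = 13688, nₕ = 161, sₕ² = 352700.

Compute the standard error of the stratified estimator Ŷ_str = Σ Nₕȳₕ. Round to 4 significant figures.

Var(Ŷ_str) = Σₕ Nₕ²(1 − fₕ)sₕ²/nₕ.
C: 13061²·(1 − 1503/13061)·656000/1503 = 6.5887644 × 10^10.
B: 15015²·(1 − 720/15015)·501000/720 = 1.4935327 × 10^11.
E: 13688²·(1 − 161/13688)·352700/161 = 4.056216 × 10^11.
Sum = 6.2086251 × 10^11.
SE = √(6.2086251 × 10^11) = 787900.

787900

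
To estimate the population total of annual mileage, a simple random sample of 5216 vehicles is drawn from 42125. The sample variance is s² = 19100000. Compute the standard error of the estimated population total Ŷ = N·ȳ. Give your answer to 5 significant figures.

2.3861 × 10^6

Var(Ŷ) = N²·Var(ȳ) = N²·(1 − n/N)·s²/n.
f = 5216/42125 = 0.12382196; Var(ȳ) = 0.87617804·19100000/5216 = 3208.3974.
Var(Ŷ) = 42125² · 3208.3974 = 5.6933513 × 10^12.
SE(Ŷ) = √(5.6933513 × 10^12) = 2.3861 × 10^6.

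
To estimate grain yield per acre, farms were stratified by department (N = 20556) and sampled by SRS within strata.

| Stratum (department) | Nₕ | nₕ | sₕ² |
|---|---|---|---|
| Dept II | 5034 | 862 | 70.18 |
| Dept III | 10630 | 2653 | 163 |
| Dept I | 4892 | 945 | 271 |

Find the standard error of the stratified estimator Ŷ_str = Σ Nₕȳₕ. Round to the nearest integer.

3529

Var(Ŷ_str) = Σₕ Nₕ²(1 − fₕ)sₕ²/nₕ.
Dept II: 5034²·(1 − 862/5034)·70.18/862 = 1.709872 × 10^6.
Dept III: 10630²·(1 − 2653/10630)·163/2653 = 5.2098259 × 10^6.
Dept I: 4892²·(1 − 945/4892)·271/945 = 5.5372108 × 10^6.
Sum = 1.2456909 × 10^7.
SE = √(1.2456909 × 10^7) = 3529.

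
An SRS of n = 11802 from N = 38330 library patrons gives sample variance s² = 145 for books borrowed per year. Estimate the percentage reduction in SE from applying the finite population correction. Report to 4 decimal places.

16.8078

f = n/N = 11802/38330 = 0.30790504.
SE_no-fpc = √(s²/n) = 0.11084247; SE_fpc = √((1−f)s²/n) = 0.09221234.
Ratio = √(1−f) = 0.83192245. Reduction = 100·(1 − 0.83192245) = 16.8078%.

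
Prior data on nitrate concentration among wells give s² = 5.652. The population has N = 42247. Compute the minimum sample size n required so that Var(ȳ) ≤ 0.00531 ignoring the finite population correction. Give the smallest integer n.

Without fpc, n₀ = s²/D = 5.652/0.00531 = 1064.4068.
Rounding up, n = 1065.

1065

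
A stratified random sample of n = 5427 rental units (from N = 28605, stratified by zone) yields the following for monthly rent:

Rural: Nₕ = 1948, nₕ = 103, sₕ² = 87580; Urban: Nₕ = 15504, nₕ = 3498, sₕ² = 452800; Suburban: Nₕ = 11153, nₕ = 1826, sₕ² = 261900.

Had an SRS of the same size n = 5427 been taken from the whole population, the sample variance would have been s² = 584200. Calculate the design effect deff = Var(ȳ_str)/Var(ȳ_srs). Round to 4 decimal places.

Var(ȳ_str) = Σ Wₕ²(1−fₕ)sₕ²/nₕ with Wₕ = Nₕ/28605:
  Rural: (1948/28605)²·(1−103/1948)·87580/103 = 3.7348153
  Urban: (15504/28605)²·(1−3498/15504)·452800/3498 = 29.447254
  Suburban: (11153/28605)²·(1−1826/11153)·261900/1826 = 18.234107
  → Var(ȳ_str) = 51.416176.
Var(ȳ_srs) = (1 − 5427/28605)·584200/5427 = 87.223947.
deff = 51.416176 / 87.223947 = 0.5895.

0.5895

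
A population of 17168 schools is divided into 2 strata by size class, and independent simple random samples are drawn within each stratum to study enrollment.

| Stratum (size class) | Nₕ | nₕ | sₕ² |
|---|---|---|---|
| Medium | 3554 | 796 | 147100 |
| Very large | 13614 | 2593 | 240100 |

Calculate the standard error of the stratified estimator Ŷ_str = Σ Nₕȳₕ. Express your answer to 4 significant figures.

125300

Var(Ŷ_str) = Σₕ Nₕ²(1 − fₕ)sₕ²/nₕ.
Medium: 3554²·(1 − 796/3554)·147100/796 = 1.8113872 × 10^9.
Very large: 13614²·(1 − 2593/13614)·240100/2593 = 1.3893011 × 10^10.
Sum = 1.5704398 × 10^10.
SE = √(1.5704398 × 10^10) = 125300.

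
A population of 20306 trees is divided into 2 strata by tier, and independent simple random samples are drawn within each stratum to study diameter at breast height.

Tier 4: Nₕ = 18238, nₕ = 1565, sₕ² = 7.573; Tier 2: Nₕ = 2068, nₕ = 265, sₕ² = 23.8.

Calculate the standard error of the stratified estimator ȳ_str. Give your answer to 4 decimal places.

Var(ȳ_str) = Σₕ Wₕ²(1 − fₕ)sₕ²/nₕ with Wₕ = Nₕ/N, N = 20306.
Tier 4: Wₕ = 0.89815818; term = 0.89815818²·(1 − 0.08580985)·7.573/1565 = 0.0035685831.
Tier 2: Wₕ = 0.10184182; term = 0.10184182²·(1 − 0.12814313)·23.8/265 = 8.1213566 × 10^-4.
Sum = 0.0043807188.
SE = √(0.0043807188) = 0.0662.

0.0662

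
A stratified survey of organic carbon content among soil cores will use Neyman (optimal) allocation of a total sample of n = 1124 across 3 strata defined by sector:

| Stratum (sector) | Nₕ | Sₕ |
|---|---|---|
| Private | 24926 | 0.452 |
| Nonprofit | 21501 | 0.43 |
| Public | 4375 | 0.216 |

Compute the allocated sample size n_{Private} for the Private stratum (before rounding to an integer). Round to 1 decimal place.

590.2

Neyman allocation: nₕ = n·NₕSₕ / Σⱼ NⱼSⱼ.
Σ NⱼSⱼ = 24926·0.452 + 21501·0.43 + 4375·0.216 = 21456.982.
n_{Private} = 1124·24926·0.452 / 21456.982 = 590.2.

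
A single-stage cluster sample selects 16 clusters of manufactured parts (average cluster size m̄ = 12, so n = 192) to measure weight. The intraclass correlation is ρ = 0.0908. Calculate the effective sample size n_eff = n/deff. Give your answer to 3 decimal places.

deff = 1 + (12 − 1)·0.0908 = 1 + 0.9988 = 1.9988.
n_eff = 192 / 1.9988 = 96.058.

96.058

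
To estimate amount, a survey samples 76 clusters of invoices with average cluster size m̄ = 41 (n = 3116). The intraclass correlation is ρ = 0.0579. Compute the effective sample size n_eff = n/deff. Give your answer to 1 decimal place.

deff = 1 + (41 − 1)·0.0579 = 1 + 2.316 = 3.316.
n_eff = 3116 / 3.316 = 939.7.

939.7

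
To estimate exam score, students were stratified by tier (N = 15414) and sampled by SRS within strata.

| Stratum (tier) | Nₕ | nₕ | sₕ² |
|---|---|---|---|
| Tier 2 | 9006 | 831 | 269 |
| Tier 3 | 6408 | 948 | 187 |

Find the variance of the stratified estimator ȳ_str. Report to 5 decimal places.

0.12936

Var(ȳ_str) = Σₕ Wₕ²(1 − fₕ)sₕ²/nₕ with Wₕ = Nₕ/N, N = 15414.
Tier 2: Wₕ = 0.58427404; term = 0.58427404²·(1 − 0.09227182)·269/831 = 0.10030908.
Tier 3: Wₕ = 0.41572596; term = 0.41572596²·(1 − 0.14794007)·187/948 = 0.029048098.
Sum = 0.12935718.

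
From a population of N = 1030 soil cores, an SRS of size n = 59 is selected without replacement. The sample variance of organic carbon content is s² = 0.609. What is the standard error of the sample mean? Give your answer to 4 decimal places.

0.0986

Under SRS without replacement, Var(ȳ) = (1 − f)·s²/n with f = n/N = 59/1030 = 0.05728155.
Var(ȳ) = (1 − 0.05728155)·0.609/59 = 0.94271845·0.010322034 = 0.0097307718.
SE(ȳ) = √(0.0097307718) = 0.0986.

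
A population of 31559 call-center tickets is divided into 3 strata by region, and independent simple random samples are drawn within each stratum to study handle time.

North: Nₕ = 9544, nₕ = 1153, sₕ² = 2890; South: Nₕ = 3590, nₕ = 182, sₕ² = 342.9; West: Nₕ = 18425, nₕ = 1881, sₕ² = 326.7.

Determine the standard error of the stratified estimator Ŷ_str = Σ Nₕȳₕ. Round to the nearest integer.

16635

Var(Ŷ_str) = Σₕ Nₕ²(1 − fₕ)sₕ²/nₕ.
North: 9544²·(1 − 1153/9544)·2890/1153 = 2.0073019 × 10^8.
South: 3590²·(1 − 182/3590)·342.9/182 = 2.3051019 × 10^7.
West: 18425²·(1 − 1881/18425)·326.7/1881 = 5.2942977 × 10^7.
Sum = 2.7672419 × 10^8.
SE = √(2.7672419 × 10^8) = 16635.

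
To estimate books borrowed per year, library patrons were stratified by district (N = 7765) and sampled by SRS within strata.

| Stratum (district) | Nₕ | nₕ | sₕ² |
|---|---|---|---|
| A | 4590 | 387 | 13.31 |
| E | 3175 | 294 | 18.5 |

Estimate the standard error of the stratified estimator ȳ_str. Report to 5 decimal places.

Var(ȳ_str) = Σₕ Wₕ²(1 − fₕ)sₕ²/nₕ with Wₕ = Nₕ/N, N = 7765.
A: Wₕ = 0.59111397; term = 0.59111397²·(1 − 0.08431373)·13.31/387 = 0.011004144.
E: Wₕ = 0.40888603; term = 0.40888603²·(1 − 0.09259843)·18.5/294 = 0.0095461547.
Sum = 0.020550299.
SE = √(0.020550299) = 0.14335.

0.14335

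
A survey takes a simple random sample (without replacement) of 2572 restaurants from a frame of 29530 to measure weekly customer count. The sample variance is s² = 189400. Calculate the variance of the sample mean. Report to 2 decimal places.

67.23

Under SRS without replacement, Var(ȳ) = (1 − f)·s²/n with f = n/N = 2572/29530 = 0.08709787.
Var(ȳ) = (1 − 0.08709787)·189400/2572 = 0.91290213·73.639191 = 67.225375.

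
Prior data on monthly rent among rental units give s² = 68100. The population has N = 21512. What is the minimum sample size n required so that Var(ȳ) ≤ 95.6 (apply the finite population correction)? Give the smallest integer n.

690

Without fpc, n₀ = s²/D = 68100/95.6 = 712.3431.
With fpc, (1 − n/N)·s²/n ≤ D requires n ≥ n₀/(1 + n₀/N) = 712.3431/(1 + 712.3431/21512) = 689.5108.
Rounding up, n = 690.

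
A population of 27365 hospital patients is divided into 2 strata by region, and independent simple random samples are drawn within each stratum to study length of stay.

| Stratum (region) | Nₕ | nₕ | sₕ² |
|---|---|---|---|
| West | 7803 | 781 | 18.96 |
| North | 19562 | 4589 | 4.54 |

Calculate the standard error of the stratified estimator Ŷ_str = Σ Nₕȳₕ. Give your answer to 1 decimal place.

1272.8

Var(Ŷ_str) = Σₕ Nₕ²(1 − fₕ)sₕ²/nₕ.
West: 7803²·(1 − 781/7803)·18.96/781 = 1.3301779 × 10^6.
North: 19562²·(1 − 4589/19562)·4.54/4589 = 289774.31.
Sum = 1.6199522 × 10^6.
SE = √(1.6199522 × 10^6) = 1272.8.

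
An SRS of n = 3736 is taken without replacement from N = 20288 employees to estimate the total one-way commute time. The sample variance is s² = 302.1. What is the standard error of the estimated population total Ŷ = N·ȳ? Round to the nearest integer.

5211

Var(Ŷ) = N²·Var(ȳ) = N²·(1 − n/N)·s²/n.
f = 3736/20288 = 0.18414826; Var(ȳ) = 0.81585174·302.1/3736 = 0.065971309.
Var(Ŷ) = 20288² · 0.065971309 = 2.7153985 × 10^7.
SE(Ŷ) = √(2.7153985 × 10^7) = 5211.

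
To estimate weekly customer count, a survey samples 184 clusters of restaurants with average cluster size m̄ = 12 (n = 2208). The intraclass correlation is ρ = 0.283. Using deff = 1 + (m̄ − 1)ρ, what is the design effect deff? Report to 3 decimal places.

4.113

deff = 1 + (12 − 1)·0.283 = 1 + 3.113 = 4.113.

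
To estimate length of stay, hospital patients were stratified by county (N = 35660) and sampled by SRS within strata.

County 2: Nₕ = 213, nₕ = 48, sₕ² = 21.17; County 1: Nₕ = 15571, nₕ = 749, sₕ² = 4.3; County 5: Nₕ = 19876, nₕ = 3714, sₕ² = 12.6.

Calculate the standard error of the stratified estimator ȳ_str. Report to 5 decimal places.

0.04372

Var(ȳ_str) = Σₕ Wₕ²(1 − fₕ)sₕ²/nₕ with Wₕ = Nₕ/N, N = 35660.
County 2: Wₕ = 0.00597308; term = 0.00597308²·(1 − 0.22535211)·21.17/48 = 1.2189348 × 10^-5.
County 1: Wₕ = 0.43665171; term = 0.43665171²·(1 − 0.04810224)·4.3/749 = 0.0010419509.
County 5: Wₕ = 0.55737521; term = 0.55737521²·(1 − 0.18685852)·12.6/3714 = 8.5701823 × 10^-4.
Sum = 0.0019111585.
SE = √(0.0019111585) = 0.04372.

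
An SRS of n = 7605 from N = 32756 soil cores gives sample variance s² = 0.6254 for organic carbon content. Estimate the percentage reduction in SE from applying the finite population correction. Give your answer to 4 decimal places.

f = n/N = 7605/32756 = 0.23217121.
SE_no-fpc = √(s²/n) = 0.009068372; SE_fpc = √((1−f)s²/n) = 0.0079462372.
Ratio = √(1−f) = 0.87625841. Reduction = 100·(1 − 0.87625841) = 12.3742%.

12.3742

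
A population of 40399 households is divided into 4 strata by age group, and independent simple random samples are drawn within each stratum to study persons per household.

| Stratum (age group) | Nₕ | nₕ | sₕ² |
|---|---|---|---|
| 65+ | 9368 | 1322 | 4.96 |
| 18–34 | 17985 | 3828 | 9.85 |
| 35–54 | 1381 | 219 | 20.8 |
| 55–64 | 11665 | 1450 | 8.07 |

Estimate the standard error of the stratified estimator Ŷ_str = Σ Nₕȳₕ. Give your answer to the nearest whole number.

1324

Var(Ŷ_str) = Σₕ Nₕ²(1 − fₕ)sₕ²/nₕ.
65+: 9368²·(1 − 1322/9368)·4.96/1322 = 282798.52.
18–34: 17985²·(1 − 3828/17985)·9.85/3828 = 655157.89.
35–54: 1381²·(1 − 219/1381)·20.8/219 = 152411.95.
55–64: 11665²·(1 − 1450/11665)·8.07/1450 = 663175.76.
Sum = 1.7535441 × 10^6.
SE = √(1.7535441 × 10^6) = 1324.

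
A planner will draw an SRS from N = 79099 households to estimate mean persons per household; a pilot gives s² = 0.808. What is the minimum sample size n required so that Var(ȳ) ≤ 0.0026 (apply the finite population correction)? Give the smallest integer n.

Without fpc, n₀ = s²/D = 0.808/0.0026 = 310.7692.
With fpc, (1 − n/N)·s²/n ≤ D requires n ≥ n₀/(1 + n₀/N) = 310.7692/(1 + 310.7692/79099) = 309.5530.
Rounding up, n = 310.

310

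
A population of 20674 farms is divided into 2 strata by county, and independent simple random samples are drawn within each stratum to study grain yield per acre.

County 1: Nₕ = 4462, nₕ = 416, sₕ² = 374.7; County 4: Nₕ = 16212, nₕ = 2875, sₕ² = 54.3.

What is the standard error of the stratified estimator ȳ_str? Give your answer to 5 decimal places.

0.21817

Var(ȳ_str) = Σₕ Wₕ²(1 − fₕ)sₕ²/nₕ with Wₕ = Nₕ/N, N = 20674.
County 1: Wₕ = 0.21582664; term = 0.21582664²·(1 − 0.09323173)·374.7/416 = 0.038044929.
County 4: Wₕ = 0.78417336; term = 0.78417336²·(1 − 0.17733777)·54.3/2875 = 0.0095544942.
Sum = 0.047599423.
SE = √(0.047599423) = 0.21817.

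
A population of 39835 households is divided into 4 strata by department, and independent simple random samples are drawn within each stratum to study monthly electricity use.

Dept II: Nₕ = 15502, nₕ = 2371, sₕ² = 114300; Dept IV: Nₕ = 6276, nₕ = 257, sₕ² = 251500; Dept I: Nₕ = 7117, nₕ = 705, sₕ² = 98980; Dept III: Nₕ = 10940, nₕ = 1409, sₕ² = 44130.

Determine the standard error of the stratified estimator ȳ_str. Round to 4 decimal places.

5.9645

Var(ȳ_str) = Σₕ Wₕ²(1 − fₕ)sₕ²/nₕ with Wₕ = Nₕ/N, N = 39835.
Dept II: Wₕ = 0.38915527; term = 0.38915527²·(1 − 0.15294801)·114300/2371 = 6.1840155.
Dept IV: Wₕ = 0.15754989; term = 0.15754989²·(1 − 0.04094965)·251500/257 = 23.296061.
Dept I: Wₕ = 0.17866198; term = 0.17866198²·(1 − 0.09905859)·98980/705 = 4.0375617.
Dept III: Wₕ = 0.27463286; term = 0.27463286²·(1 − 0.12879342)·44130/1409 = 2.0580176.
Sum = 35.575656.
SE = √(35.575656) = 5.9645.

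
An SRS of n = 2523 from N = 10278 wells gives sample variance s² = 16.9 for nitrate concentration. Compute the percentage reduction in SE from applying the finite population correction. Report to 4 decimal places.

13.1366

f = n/N = 2523/10278 = 0.24547577.
SE_no-fpc = √(s²/n) = 0.081843601; SE_fpc = √((1−f)s²/n) = 0.071092096.
Ratio = √(1−f) = 0.86863354. Reduction = 100·(1 − 0.86863354) = 13.1366%.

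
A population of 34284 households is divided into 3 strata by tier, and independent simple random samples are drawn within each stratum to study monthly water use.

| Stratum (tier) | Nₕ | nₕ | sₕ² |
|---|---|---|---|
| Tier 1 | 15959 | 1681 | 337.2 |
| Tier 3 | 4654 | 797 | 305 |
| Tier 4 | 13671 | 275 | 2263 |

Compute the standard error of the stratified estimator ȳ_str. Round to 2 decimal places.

1.15

Var(ȳ_str) = Σₕ Wₕ²(1 − fₕ)sₕ²/nₕ with Wₕ = Nₕ/N, N = 34284.
Tier 1: Wₕ = 0.46549411; term = 0.46549411²·(1 − 0.10533241)·337.2/1681 = 0.038887492.
Tier 3: Wₕ = 0.13574845; term = 0.13574845²·(1 − 0.17125054)·305/797 = 0.0058443277.
Tier 4: Wₕ = 0.39875744; term = 0.39875744²·(1 − 0.02011557)·2263/275 = 1.2821662.
Sum = 1.326898.
SE = √(1.326898) = 1.15.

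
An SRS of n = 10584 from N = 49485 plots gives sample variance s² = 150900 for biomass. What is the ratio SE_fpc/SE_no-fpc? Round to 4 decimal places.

f = n/N = 10584/49485 = 0.21388299.
SE_no-fpc = √(s²/n) = 3.7758932; SE_fpc = √((1−f)s²/n) = 3.3478293.
Ratio = √(1−f) = 0.88663240.

0.8866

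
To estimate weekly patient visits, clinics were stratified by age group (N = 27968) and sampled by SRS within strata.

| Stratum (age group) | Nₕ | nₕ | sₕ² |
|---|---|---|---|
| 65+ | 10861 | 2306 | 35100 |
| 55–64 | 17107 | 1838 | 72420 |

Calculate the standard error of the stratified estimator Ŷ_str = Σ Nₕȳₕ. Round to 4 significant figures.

Var(Ŷ_str) = Σₕ Nₕ²(1 − fₕ)sₕ²/nₕ.
65+: 10861²·(1 − 2306/10861)·35100/2306 = 1.4142873 × 10^9.
55–64: 17107²·(1 − 1838/17107)·72420/1838 = 1.0291945 × 10^10.
Sum = 1.1706232 × 10^10.
SE = √(1.1706232 × 10^10) = 108200.

108200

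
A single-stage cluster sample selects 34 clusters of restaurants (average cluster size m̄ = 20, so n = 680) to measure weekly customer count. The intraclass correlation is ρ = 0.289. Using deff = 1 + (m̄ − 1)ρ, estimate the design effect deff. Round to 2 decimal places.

deff = 1 + (20 − 1)·0.289 = 1 + 5.491 = 6.491.

6.49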